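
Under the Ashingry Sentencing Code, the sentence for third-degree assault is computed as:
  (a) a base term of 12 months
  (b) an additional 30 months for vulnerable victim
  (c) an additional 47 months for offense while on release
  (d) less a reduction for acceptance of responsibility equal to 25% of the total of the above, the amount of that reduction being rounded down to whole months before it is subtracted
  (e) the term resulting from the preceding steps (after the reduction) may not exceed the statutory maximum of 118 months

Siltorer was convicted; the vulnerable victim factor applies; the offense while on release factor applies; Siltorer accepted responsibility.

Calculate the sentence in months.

Vulnerable victim enhancement: +30 months
Offense while on release enhancement: +47 months
Adjusted term: 12 months + 30 months + 47 months = 89 months
Acceptance of responsibility reduction: 25% of 89 months = 22 months (rounded down)
After reduction: 89 − 22 = 67 months
Cap at 118 months: 67 months is within the cap, no reduction.

67 months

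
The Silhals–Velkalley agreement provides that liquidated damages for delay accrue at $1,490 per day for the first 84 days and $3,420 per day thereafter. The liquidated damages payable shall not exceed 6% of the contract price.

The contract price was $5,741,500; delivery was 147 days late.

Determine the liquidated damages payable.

First 84 days: 84 × $1,490 = $125,160
Remaining days: (147 − 84) × $3,420 = $215,460
Accrued per-day damages: $125,160 + $215,460 = $340,620
Cap: 6% of $5,741,500 = $344,490
Cap at $344,490: $340,620 is within the cap, no reduction.

$340,620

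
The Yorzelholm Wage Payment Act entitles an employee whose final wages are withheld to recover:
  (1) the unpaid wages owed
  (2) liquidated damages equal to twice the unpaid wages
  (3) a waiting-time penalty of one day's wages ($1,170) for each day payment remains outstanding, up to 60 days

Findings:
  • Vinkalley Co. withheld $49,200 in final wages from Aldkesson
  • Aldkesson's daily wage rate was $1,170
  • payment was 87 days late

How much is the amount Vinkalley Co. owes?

Doubled: 2 × $49,200 = $98,400
Penalty days: min(87, 60) = 60
Waiting-time penalty: 60 × $1,170 = $70,200
Total award: $49,200 + $98,400 + $70,200 = $217,800

Total award: $217,800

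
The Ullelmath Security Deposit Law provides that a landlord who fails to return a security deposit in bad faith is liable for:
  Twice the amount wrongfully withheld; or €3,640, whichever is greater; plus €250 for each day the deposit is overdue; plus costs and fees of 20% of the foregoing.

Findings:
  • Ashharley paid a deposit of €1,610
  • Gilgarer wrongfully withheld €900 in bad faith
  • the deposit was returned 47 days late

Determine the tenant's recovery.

Doubled: 2 × €900 = €1,800
Minimum €3,640: €1,800 is below the minimum → €3,640
Late-return penalty: 47 × €250 = €11,750
Damages plus late penalty: €3,640 + €11,750 = €15,390
Costs and fees: 20% of €15,390 = €3,078
Total recovery: €15,390 + €3,078 = €18,468

€18,468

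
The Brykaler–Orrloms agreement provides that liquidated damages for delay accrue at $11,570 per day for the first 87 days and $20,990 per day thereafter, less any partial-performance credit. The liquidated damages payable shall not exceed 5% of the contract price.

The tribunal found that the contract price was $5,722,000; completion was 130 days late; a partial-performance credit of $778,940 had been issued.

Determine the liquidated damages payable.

$286,100

First 87 days: 87 × $11,570 = $1,006,590
Remaining days: (130 − 87) × $20,990 = $902,570
Accrued per-day damages: $1,006,590 + $902,570 = $1,909,160
Less partial-performance credit: $1,909,160 − $778,940 = $1,130,220
Cap: 5% of $5,722,000 = $286,100
Cap at $286,100: $1,130,220 exceeds the cap → $286,100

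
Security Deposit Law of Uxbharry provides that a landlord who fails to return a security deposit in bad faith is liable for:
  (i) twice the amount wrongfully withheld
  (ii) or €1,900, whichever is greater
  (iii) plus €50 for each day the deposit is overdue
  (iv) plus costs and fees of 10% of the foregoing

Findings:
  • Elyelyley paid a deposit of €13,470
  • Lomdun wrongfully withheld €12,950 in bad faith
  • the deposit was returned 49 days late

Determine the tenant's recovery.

€31,185

Doubled: 2 × €12,950 = €25,900
Minimum €1,900: €25,900 meets the minimum, no increase.
Late-return penalty: 49 × €50 = €2,450
Damages plus late penalty: €25,900 + €2,450 = €28,350
Costs and fees: 10% of €28,350 = €2,835
Total recovery: €28,350 + €2,835 = €31,185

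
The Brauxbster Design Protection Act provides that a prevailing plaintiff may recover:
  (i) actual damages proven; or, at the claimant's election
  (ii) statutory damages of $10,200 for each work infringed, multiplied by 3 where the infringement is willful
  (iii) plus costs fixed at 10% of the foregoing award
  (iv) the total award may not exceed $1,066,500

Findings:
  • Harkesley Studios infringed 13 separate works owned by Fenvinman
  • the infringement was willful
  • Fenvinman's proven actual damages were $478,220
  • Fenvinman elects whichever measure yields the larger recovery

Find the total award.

$526,042

Statutory damages: 13 × $10,200 = $132,600
Trebled: 3 × $132,600 = $397,800
Greater of actual damages ($478,220) or enhanced statutory damages ($397,800): $478,220
Costs: 10% of $478,220 = $47,822
Award plus costs: $478,220 + $47,822 = $526,042
Cap at $1,066,500: $526,042 is within the cap, no reduction.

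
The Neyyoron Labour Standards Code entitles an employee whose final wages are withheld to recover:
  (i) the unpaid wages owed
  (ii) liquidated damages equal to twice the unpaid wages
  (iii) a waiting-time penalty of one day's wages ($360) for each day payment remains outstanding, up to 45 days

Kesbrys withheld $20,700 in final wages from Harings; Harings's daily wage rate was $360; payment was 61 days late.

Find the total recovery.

Total award: $78,300

Doubled: 2 × $20,700 = $41,400
Penalty days: min(61, 45) = 45
Waiting-time penalty: 45 × $360 = $16,200
Total award: $20,700 + $41,400 + $16,200 = $78,300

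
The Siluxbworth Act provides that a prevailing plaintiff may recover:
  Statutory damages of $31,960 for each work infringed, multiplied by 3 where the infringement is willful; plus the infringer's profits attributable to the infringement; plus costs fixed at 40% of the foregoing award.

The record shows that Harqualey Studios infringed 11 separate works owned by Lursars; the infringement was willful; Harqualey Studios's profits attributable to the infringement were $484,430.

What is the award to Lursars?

Statutory damages: 11 × $31,960 = $351,560
Trebled: 3 × $351,560 = $1,054,680
Combined award: $1,054,680 + $484,430 = $1,539,110
Costs: 40% of $1,539,110 = $615,644
Award plus costs: $1,539,110 + $615,644 = $2,154,754

$2,154,754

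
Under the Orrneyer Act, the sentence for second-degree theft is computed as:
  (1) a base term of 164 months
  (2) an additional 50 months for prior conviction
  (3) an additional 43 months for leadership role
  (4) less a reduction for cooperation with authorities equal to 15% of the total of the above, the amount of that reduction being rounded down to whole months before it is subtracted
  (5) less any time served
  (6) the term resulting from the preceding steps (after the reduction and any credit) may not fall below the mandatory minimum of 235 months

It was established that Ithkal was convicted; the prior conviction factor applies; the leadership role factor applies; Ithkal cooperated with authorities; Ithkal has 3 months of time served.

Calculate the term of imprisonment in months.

Prior conviction enhancement: +50 months
Leadership role enhancement: +43 months
Adjusted term: 164 months + 50 months + 43 months = 257 months
Cooperation with authorities reduction: 15% of 257 months = 38 months (rounded down)
After reduction: 257 − 38 = 219 months
Less time served: 219 months − 3 months = 216 months
Minimum 235 months: 216 months is below the minimum → 235 months

235 months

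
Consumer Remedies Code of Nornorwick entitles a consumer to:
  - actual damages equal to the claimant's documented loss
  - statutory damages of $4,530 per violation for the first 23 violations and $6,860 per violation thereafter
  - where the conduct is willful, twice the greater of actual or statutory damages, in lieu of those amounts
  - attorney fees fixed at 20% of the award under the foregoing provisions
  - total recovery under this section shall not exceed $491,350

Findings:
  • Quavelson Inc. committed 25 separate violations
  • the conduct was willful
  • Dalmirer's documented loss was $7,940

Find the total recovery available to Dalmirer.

First 23 violations: 23 × $4,530 = $104,190
Remaining violations: (25 − 23) × $6,860 = $13,720
Statutory damages: $104,190 + $13,720 = $117,910
Greater of actual damages ($7,940) or statutory damages ($117,910): $117,910
Doubled: 2 × $117,910 = $235,820
Attorney fees: 20% of $235,820 = $47,164
Total before cap: $235,820 + $47,164 = $282,984
Cap at $491,350: $282,984 is within the cap, no reduction.

$282,984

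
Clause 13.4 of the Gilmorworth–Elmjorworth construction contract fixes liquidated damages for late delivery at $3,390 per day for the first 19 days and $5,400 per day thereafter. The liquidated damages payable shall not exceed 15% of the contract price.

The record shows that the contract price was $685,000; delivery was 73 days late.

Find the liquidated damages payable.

Liquidated damages: $102,750

First 19 days: 19 × $3,390 = $64,410
Remaining days: (73 − 19) × $5,400 = $291,600
Accrued per-day damages: $64,410 + $291,600 = $356,010
Cap: 15% of $685,000 = $102,750
Cap at $102,750: $356,010 exceeds the cap → $102,750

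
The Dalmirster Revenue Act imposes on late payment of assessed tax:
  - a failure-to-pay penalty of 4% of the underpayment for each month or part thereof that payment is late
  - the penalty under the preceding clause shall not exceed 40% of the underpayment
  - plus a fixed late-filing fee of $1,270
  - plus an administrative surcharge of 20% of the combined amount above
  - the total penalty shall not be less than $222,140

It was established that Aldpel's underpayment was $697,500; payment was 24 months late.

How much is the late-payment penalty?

$336,324

Accrued rate: 4% × 24 = 96%, capped at 40% → 40%
Failure-to-pay penalty: 40% of $697,500 = $279,000
Penalty before surcharge: $279,000 + $1,270 = $280,270
Administrative surcharge: 20% of $280,270 = $56,054
Total penalty: $280,270 + $56,054 = $336,324
Minimum $222,140: $336,324 meets the minimum, no increase.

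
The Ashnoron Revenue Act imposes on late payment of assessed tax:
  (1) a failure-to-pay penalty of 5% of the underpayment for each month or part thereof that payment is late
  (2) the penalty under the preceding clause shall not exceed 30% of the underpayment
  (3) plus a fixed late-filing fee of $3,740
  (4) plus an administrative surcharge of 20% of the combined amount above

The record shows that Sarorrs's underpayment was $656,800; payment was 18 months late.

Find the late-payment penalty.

$240,936

Accrued rate: 5% × 18 = 90%, capped at 30% → 30%
Failure-to-pay penalty: 30% of $656,800 = $197,040
Penalty before surcharge: $197,040 + $3,740 = $200,780
Administrative surcharge: 20% of $200,780 = $40,156
Total penalty: $200,780 + $40,156 = $240,936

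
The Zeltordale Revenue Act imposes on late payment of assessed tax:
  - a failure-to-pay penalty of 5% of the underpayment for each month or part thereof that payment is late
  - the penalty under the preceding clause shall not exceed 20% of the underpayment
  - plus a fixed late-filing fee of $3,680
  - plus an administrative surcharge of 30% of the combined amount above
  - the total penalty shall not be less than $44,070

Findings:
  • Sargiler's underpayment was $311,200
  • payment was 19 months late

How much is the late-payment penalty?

Accrued rate: 5% × 19 = 95%, capped at 20% → 20%
Failure-to-pay penalty: 20% of $311,200 = $62,240
Penalty before surcharge: $62,240 + $3,680 = $65,920
Administrative surcharge: 30% of $65,920 = $19,776
Total penalty: $65,920 + $19,776 = $85,696
Minimum $44,070: $85,696 meets the minimum, no increase.

$85,696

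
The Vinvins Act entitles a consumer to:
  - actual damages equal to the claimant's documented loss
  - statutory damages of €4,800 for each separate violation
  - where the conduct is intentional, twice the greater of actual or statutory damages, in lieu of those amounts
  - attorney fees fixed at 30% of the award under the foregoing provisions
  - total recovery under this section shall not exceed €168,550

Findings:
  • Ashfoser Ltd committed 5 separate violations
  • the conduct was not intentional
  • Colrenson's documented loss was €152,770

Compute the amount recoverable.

Statutory damages: 5 × €4,800 = €24,000
Conduct not intentional: the in-lieu enhancement does not apply.
Actual plus statutory damages: €152,770 + €24,000 = €176,770
Attorney fees: 30% of €176,770 = €53,031
Total before cap: €176,770 + €53,031 = €229,801
Cap at €168,550: €229,801 exceeds the cap → €168,550

€168,550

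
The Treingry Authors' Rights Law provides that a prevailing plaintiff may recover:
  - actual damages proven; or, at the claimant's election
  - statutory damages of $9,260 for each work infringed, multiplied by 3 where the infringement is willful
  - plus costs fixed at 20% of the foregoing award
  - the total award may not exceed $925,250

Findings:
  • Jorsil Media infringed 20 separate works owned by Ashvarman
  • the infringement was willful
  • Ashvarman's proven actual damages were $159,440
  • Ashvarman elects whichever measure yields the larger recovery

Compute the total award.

$666,720

Statutory damages: 20 × $9,260 = $185,200
Trebled: 3 × $185,200 = $555,600
Greater of actual damages ($159,440) or enhanced statutory damages ($555,600): $555,600
Costs: 20% of $555,600 = $111,120
Award plus costs: $555,600 + $111,120 = $666,720
Cap at $925,250: $666,720 is within the cap, no reduction.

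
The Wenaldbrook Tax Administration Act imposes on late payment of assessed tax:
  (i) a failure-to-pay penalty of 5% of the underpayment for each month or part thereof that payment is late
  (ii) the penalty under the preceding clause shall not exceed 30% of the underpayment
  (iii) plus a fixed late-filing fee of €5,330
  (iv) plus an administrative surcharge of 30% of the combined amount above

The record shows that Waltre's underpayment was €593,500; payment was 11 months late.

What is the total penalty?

€238,394

Accrued rate: 5% × 11 = 55%, capped at 30% → 30%
Failure-to-pay penalty: 30% of €593,500 = €178,050
Penalty before surcharge: €178,050 + €5,330 = €183,380
Administrative surcharge: 30% of €183,380 = €55,014
Total penalty: €183,380 + €55,014 = €238,394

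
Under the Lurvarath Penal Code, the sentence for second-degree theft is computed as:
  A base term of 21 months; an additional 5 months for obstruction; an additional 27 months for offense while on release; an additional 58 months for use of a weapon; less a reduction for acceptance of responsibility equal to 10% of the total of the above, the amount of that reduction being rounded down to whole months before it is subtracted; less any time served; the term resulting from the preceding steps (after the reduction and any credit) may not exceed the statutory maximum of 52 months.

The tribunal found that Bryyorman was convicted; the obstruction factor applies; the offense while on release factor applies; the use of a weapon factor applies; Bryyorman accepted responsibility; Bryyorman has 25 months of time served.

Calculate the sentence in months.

52 months

Obstruction enhancement: +5 months
Offense while on release enhancement: +27 months
Use of a weapon enhancement: +58 months
Adjusted term: 21 months + 5 months + 27 months + 58 months = 111 months
Acceptance of responsibility reduction: 10% of 111 months = 11 months (rounded down)
After reduction: 111 − 11 = 100 months
Less time served: 100 months − 25 months = 75 months
Cap at 52 months: 75 months exceeds the cap → 52 months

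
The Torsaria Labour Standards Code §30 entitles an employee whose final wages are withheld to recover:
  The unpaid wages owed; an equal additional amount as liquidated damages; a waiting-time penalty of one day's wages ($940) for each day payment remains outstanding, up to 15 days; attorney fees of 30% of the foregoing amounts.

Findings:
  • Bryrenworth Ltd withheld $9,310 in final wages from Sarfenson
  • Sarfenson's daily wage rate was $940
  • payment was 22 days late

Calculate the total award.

$42,536

Liquidated damages (equal amount): $9,310
Penalty days: min(22, 15) = 15
Waiting-time penalty: 15 × $940 = $14,100
Subtotal: $9,310 + $9,310 + $14,100 = $32,720
Attorney fees: 30% of $32,720 = $9,816
Total award: $32,720 + $9,816 = $42,536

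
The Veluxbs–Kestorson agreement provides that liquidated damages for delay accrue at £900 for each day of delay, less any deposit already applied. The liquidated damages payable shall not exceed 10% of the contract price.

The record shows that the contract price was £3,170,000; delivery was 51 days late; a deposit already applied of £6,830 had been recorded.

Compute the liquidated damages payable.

£39,070

Per-day damages: 51 × £900 = £45,900
Less deposit already applied: £45,900 − £6,830 = £39,070
Cap: 10% of £3,170,000 = £317,000
Cap at £317,000: £39,070 is within the cap, no reduction.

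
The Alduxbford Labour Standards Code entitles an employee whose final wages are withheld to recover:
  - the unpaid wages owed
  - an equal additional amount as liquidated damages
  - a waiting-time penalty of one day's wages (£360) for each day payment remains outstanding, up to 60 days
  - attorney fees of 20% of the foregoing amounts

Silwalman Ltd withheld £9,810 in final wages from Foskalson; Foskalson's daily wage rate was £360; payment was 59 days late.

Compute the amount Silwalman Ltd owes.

Liquidated damages (equal amount): £9,810
Penalty days: min(59, 60) = 59
Waiting-time penalty: 59 × £360 = £21,240
Subtotal: £9,810 + £9,810 + £21,240 = £40,860
Attorney fees: 20% of £40,860 = £8,172
Total award: £40,860 + £8,172 = £49,032

£49,032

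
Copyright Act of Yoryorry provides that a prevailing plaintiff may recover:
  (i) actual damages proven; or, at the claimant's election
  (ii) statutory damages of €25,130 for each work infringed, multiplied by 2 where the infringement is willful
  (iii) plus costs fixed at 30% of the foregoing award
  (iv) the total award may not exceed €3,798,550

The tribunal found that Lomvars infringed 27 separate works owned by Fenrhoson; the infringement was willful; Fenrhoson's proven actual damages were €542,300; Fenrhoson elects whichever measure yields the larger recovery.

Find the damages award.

Statutory damages: 27 × €25,130 = €678,510
Doubled: 2 × €678,510 = €1,357,020
Greater of actual damages (€542,300) or enhanced statutory damages (€1,357,020): €1,357,020
Costs: 30% of €1,357,020 = €407,106
Award plus costs: €1,357,020 + €407,106 = €1,764,126
Cap at €3,798,550: €1,764,126 is within the cap, no reduction.

€1,764,126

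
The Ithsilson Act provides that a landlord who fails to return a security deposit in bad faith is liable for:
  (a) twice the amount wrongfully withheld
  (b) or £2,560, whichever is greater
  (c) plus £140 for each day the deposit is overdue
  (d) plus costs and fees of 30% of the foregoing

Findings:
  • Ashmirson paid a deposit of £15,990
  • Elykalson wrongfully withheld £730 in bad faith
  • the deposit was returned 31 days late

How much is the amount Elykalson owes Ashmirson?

£8,970

Doubled: 2 × £730 = £1,460
Minimum £2,560: £1,460 is below the minimum → £2,560
Late-return penalty: 31 × £140 = £4,340
Damages plus late penalty: £2,560 + £4,340 = £6,900
Costs and fees: 30% of £6,900 = £2,070
Total recovery: £6,900 + £2,070 = £8,970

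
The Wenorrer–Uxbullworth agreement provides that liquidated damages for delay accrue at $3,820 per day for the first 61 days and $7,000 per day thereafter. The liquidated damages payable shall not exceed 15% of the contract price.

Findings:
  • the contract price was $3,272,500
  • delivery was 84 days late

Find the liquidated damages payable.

$394,020

First 61 days: 61 × $3,820 = $233,020
Remaining days: (84 − 61) × $7,000 = $161,000
Accrued per-day damages: $233,020 + $161,000 = $394,020
Cap: 15% of $3,272,500 = $490,875
Cap at $490,875: $394,020 is within the cap, no reduction.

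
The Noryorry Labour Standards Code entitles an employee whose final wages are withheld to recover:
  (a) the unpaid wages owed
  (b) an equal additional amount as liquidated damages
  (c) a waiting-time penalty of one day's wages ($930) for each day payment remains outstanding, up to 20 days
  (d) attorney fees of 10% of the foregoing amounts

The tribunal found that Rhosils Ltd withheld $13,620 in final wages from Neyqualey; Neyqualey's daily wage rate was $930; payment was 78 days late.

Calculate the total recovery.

$50,424

Liquidated damages (equal amount): $13,620
Penalty days: min(78, 20) = 20
Waiting-time penalty: 20 × $930 = $18,600
Subtotal: $13,620 + $13,620 + $18,600 = $45,840
Attorney fees: 10% of $45,840 = $4,584
Total award: $45,840 + $4,584 = $50,424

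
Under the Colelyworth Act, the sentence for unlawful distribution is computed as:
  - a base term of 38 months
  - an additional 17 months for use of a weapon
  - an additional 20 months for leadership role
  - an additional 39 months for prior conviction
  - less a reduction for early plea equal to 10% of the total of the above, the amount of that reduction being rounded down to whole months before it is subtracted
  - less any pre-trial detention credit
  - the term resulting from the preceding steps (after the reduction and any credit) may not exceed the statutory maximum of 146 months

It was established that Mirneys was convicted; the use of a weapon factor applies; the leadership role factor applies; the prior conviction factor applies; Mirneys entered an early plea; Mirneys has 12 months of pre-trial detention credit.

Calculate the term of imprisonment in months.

Use of a weapon enhancement: +17 months
Leadership role enhancement: +20 months
Prior conviction enhancement: +39 months
Adjusted term: 38 months + 17 months + 20 months + 39 months = 114 months
Early plea reduction: 10% of 114 months = 11 months (rounded down)
After reduction: 114 − 11 = 103 months
Less pre-trial detention credit: 103 months − 12 months = 91 months
Cap at 146 months: 91 months is within the cap, no reduction.

91 months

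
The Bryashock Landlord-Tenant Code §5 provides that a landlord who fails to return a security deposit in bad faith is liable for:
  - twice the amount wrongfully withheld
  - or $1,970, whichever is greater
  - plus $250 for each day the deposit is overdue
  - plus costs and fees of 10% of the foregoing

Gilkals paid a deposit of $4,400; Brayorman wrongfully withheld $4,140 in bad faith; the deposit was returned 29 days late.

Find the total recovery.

$17,083

Doubled: 2 × $4,140 = $8,280
Minimum $1,970: $8,280 meets the minimum, no increase.
Late-return penalty: 29 × $250 = $7,250
Damages plus late penalty: $8,280 + $7,250 = $15,530
Costs and fees: 10% of $15,530 = $1,553
Total recovery: $15,530 + $1,553 = $17,083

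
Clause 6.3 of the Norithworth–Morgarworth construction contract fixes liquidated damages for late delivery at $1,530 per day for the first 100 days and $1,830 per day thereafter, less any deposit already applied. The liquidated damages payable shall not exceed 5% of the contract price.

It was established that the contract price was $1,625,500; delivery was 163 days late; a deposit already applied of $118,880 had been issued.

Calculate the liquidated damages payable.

First 100 days: 100 × $1,530 = $153,000
Remaining days: (163 − 100) × $1,830 = $115,290
Accrued per-day damages: $153,000 + $115,290 = $268,290
Less deposit already applied: $268,290 − $118,880 = $149,410
Cap: 5% of $1,625,500 = $81,275
Cap at $81,275: $149,410 exceeds the cap → $81,275

$81,275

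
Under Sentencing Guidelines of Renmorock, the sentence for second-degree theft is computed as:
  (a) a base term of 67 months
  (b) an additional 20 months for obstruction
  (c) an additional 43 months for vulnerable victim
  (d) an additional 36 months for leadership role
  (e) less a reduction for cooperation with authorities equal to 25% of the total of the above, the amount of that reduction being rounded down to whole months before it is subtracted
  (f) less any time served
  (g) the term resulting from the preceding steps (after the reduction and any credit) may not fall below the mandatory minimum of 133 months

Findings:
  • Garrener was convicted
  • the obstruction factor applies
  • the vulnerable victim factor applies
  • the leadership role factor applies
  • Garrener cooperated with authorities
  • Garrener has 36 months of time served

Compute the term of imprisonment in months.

133 months

Obstruction enhancement: +20 months
Vulnerable victim enhancement: +43 months
Leadership role enhancement: +36 months
Adjusted term: 67 months + 20 months + 43 months + 36 months = 166 months
Cooperation with authorities reduction: 25% of 166 months = 41 months (rounded down)
After reduction: 166 − 41 = 125 months
Less time served: 125 months − 36 months = 89 months
Minimum 133 months: 89 months is below the minimum → 133 months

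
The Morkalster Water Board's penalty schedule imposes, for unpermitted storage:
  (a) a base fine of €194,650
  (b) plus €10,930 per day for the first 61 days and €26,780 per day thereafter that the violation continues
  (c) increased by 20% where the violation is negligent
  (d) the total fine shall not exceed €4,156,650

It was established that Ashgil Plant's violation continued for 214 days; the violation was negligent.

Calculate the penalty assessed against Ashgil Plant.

First 61 days: 61 × €10,930 = €666,730
Remaining days: (214 − 61) × €26,780 = €4,097,340
Per-day component: €666,730 + €4,097,340 = €4,764,070
Base plus per-day: €194,650 + €4,764,070 = €4,958,720
Enhancement: 20% of €4,958,720 = €991,744
Enhanced fine: €4,958,720 + €991,744 = €5,950,464
Cap at €4,156,650: €5,950,464 exceeds the cap → €4,156,650

€4,156,650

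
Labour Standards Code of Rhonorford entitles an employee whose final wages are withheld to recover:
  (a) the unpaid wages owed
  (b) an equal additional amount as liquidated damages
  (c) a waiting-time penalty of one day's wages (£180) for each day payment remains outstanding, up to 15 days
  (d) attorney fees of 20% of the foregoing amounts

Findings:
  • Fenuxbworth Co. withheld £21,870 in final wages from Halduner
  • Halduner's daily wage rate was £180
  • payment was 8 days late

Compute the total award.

Total award: £54,216

Liquidated damages (equal amount): £21,870
Penalty days: min(8, 15) = 8
Waiting-time penalty: 8 × £180 = £1,440
Subtotal: £21,870 + £21,870 + £1,440 = £45,180
Attorney fees: 20% of £45,180 = £9,036
Total award: £45,180 + £9,036 = £54,216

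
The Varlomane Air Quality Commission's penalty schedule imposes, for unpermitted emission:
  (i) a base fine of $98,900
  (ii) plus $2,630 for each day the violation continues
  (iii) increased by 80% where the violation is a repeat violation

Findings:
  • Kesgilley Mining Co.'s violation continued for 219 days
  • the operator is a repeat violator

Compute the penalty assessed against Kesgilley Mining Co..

$1,214,766

Per-day component: 219 × $2,630 = $575,970
Base plus per-day: $98,900 + $575,970 = $674,870
Enhancement: 80% of $674,870 = $539,896
Enhanced fine: $674,870 + $539,896 = $1,214,766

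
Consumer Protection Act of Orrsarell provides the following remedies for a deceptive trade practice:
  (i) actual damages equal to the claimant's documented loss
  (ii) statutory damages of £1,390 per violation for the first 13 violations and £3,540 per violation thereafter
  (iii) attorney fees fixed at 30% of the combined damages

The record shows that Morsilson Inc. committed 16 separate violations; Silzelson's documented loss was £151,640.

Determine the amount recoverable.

Total recovery: £234,429

First 13 violations: 13 × £1,390 = £18,070
Remaining violations: (16 − 13) × £3,540 = £10,620
Statutory damages: £18,070 + £10,620 = £28,690
Combined damages: £151,640 + £28,690 = £180,330
Attorney fees: 30% of £180,330 = £54,099
Total recovery: £180,330 + £54,099 = £234,429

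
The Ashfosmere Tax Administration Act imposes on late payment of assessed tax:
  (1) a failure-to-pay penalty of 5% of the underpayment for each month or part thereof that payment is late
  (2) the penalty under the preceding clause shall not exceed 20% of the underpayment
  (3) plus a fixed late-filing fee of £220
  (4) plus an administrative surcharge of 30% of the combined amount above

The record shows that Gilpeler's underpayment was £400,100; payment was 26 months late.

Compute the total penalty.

Accrued rate: 5% × 26 = 130%, capped at 20% → 20%
Failure-to-pay penalty: 20% of £400,100 = £80,020
Penalty before surcharge: £80,020 + £220 = £80,240
Administrative surcharge: 30% of £80,240 = £24,072
Total penalty: £80,240 + £24,072 = £104,312

£104,312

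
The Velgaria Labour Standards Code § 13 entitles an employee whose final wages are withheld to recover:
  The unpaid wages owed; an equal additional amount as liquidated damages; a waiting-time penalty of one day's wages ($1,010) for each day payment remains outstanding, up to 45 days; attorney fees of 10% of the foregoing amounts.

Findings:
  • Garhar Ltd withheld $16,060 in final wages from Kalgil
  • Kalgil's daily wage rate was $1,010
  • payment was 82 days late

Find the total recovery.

Liquidated damages (equal amount): $16,060
Penalty days: min(82, 45) = 45
Waiting-time penalty: 45 × $1,010 = $45,450
Subtotal: $16,060 + $16,060 + $45,450 = $77,570
Attorney fees: 10% of $77,570 = $7,757
Total award: $77,570 + $7,757 = $85,327

Total award: $85,327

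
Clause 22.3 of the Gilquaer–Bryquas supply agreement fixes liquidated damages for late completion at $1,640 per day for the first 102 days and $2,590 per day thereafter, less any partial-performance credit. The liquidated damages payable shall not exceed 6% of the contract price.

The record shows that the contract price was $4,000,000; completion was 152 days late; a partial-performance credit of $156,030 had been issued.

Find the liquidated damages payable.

First 102 days: 102 × $1,640 = $167,280
Remaining days: (152 − 102) × $2,590 = $129,500
Accrued per-day damages: $167,280 + $129,500 = $296,780
Less partial-performance credit: $296,780 − $156,030 = $140,750
Cap: 6% of $4,000,000 = $240,000
Cap at $240,000: $140,750 is within the cap, no reduction.

$140,750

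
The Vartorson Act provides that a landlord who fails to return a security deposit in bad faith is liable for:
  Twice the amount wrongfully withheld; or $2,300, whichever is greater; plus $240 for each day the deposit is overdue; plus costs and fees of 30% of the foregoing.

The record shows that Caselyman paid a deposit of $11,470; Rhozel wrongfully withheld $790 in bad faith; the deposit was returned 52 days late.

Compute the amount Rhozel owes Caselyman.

Doubled: 2 × $790 = $1,580
Minimum $2,300: $1,580 is below the minimum → $2,300
Late-return penalty: 52 × $240 = $12,480
Damages plus late penalty: $2,300 + $12,480 = $14,780
Costs and fees: 30% of $14,780 = $4,434
Total recovery: $14,780 + $4,434 = $19,214

Recovery: $19,214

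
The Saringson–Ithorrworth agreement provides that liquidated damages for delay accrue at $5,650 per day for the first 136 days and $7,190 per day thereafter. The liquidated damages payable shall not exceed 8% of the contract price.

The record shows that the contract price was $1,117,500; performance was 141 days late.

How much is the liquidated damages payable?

First 136 days: 136 × $5,650 = $768,400
Remaining days: (141 − 136) × $7,190 = $35,950
Accrued per-day damages: $768,400 + $35,950 = $804,350
Cap: 8% of $1,117,500 = $89,400
Cap at $89,400: $804,350 exceeds the cap → $89,400

$89,400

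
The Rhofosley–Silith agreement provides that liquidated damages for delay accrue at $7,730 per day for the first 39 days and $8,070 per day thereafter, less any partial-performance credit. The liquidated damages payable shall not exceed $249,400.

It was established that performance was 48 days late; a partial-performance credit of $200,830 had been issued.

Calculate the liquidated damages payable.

First 39 days: 39 × $7,730 = $301,470
Remaining days: (48 − 39) × $8,070 = $72,630
Accrued per-day damages: $301,470 + $72,630 = $374,100
Less partial-performance credit: $374,100 − $200,830 = $173,270
Cap at $249,400: $173,270 is within the cap, no reduction.

$173,270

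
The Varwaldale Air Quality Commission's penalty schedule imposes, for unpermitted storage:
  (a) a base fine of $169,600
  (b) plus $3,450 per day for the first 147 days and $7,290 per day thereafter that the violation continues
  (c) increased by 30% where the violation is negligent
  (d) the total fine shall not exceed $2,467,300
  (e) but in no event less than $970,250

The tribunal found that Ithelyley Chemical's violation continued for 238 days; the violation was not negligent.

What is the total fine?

$1,340,140

First 147 days: 147 × $3,450 = $507,150
Remaining days: (238 − 147) × $7,290 = $663,390
Per-day component: $507,150 + $663,390 = $1,170,540
Base plus per-day: $169,600 + $1,170,540 = $1,340,140
The violation was not negligent: no 30% increase.
Cap at $2,467,300: $1,340,140 is within the cap, no reduction.
Minimum $970,250: $1,340,140 meets the minimum, no increase.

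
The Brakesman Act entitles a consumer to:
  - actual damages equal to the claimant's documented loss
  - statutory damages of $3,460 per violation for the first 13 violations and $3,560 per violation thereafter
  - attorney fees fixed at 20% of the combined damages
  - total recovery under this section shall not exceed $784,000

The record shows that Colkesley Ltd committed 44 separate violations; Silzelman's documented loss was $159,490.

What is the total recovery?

First 13 violations: 13 × $3,460 = $44,980
Remaining violations: (44 − 13) × $3,560 = $110,360
Statutory damages: $44,980 + $110,360 = $155,340
Combined damages: $159,490 + $155,340 = $314,830
Attorney fees: 20% of $314,830 = $62,966
Total before cap: $314,830 + $62,966 = $377,796
Cap at $784,000: $377,796 is within the cap, no reduction.

$377,796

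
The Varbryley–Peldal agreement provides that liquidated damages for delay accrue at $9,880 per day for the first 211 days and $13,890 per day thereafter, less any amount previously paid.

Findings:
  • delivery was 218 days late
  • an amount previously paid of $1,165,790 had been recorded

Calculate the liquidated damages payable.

First 211 days: 211 × $9,880 = $2,084,680
Remaining days: (218 − 211) × $13,890 = $97,230
Accrued per-day damages: $2,084,680 + $97,230 = $2,181,910
Less amount previously paid: $2,181,910 − $1,165,790 = $1,016,120

Liquidated damages: $1,016,120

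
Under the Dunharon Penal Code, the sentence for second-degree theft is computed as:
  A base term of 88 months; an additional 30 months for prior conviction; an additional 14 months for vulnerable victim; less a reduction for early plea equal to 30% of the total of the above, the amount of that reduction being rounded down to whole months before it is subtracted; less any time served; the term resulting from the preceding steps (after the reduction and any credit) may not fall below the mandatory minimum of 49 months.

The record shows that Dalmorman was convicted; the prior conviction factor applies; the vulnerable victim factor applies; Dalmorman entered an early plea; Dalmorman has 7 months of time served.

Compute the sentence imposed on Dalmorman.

Sentence: 86 months

Prior conviction enhancement: +30 months
Vulnerable victim enhancement: +14 months
Adjusted term: 88 months + 30 months + 14 months = 132 months
Early plea reduction: 30% of 132 months = 39 months (rounded down)
After reduction: 132 − 39 = 93 months
Less time served: 93 months − 7 months = 86 months
Minimum 49 months: 86 months meets the minimum, no increase.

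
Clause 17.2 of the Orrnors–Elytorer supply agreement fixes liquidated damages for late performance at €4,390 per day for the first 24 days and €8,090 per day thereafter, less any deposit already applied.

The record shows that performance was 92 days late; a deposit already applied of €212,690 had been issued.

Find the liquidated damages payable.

First 24 days: 24 × €4,390 = €105,360
Remaining days: (92 − 24) × €8,090 = €550,120
Accrued per-day damages: €105,360 + €550,120 = €655,480
Less deposit already applied: €655,480 − €212,690 = €442,790

€442,790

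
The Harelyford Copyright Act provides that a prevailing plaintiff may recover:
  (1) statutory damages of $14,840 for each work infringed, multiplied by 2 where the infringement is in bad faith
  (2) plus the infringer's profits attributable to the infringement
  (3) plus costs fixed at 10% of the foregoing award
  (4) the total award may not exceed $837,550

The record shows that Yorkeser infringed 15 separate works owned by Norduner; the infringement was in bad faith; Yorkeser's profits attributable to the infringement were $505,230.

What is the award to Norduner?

$837,550

Statutory damages: 15 × $14,840 = $222,600
Doubled: 2 × $222,600 = $445,200
Combined award: $445,200 + $505,230 = $950,430
Costs: 10% of $950,430 = $95,043
Award plus costs: $950,430 + $95,043 = $1,045,473
Cap at $837,550: $1,045,473 exceeds the cap → $837,550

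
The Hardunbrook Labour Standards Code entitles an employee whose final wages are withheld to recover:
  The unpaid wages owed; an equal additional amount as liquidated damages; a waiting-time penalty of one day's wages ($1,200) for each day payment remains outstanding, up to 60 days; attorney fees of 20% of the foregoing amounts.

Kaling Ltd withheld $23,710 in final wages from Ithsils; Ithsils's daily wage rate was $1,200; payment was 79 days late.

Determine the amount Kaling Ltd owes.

$143,304

Liquidated damages (equal amount): $23,710
Penalty days: min(79, 60) = 60
Waiting-time penalty: 60 × $1,200 = $72,000
Subtotal: $23,710 + $23,710 + $72,000 = $119,420
Attorney fees: 20% of $119,420 = $23,884
Total award: $119,420 + $23,884 = $143,304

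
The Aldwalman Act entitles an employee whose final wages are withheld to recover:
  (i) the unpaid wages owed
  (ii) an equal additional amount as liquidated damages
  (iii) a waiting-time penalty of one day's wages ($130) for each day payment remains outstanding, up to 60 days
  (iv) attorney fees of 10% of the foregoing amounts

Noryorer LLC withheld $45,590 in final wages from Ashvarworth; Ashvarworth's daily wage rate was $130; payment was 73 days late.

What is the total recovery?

Liquidated damages (equal amount): $45,590
Penalty days: min(73, 60) = 60
Waiting-time penalty: 60 × $130 = $7,800
Subtotal: $45,590 + $45,590 + $7,800 = $98,980
Attorney fees: 10% of $98,980 = $9,898
Total award: $98,980 + $9,898 = $108,878

$108,878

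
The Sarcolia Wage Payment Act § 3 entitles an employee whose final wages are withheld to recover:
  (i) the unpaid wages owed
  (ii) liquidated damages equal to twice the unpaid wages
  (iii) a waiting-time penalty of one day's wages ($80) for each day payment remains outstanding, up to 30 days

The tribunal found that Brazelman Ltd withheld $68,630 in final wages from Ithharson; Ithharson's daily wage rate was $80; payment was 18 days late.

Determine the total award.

$207,330

Doubled: 2 × $68,630 = $137,260
Penalty days: min(18, 30) = 18
Waiting-time penalty: 18 × $80 = $1,440
Total award: $68,630 + $137,260 + $1,440 = $207,330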